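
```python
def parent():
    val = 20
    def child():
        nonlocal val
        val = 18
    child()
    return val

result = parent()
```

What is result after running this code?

Step 1: parent() sets val = 20.
Step 2: child() uses nonlocal to reassign val = 18.
Step 3: result = 18

The answer is 18.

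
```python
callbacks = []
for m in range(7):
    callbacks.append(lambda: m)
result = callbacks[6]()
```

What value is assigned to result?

Step 1: The loop creates 7 lambdas, all referencing the same variable m.
Step 2: After the loop, m = 6 (final value).
Step 3: callbacks[6]() looks up m at call time and finds 6. This is the late binding gotcha. result = 6

The answer is 6.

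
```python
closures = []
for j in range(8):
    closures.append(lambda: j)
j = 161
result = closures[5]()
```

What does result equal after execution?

Step 1: Lambdas capture the variable j by reference, not by value.
Step 2: After the loop, j is reassigned to 161.
Step 3: closures[5]() looks up the current j = 161. result = 161

The answer is 161.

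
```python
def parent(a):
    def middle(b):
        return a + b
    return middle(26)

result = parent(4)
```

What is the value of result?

Step 1: parent(4) passes a = 4.
Step 2: middle(26) has b = 26, reads a = 4 from enclosing.
Step 3: result = 4 + 26 = 30

The answer is 30.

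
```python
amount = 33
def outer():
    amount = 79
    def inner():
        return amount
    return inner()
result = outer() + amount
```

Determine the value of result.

Step 1: Global amount = 33. outer() shadows with amount = 79.
Step 2: inner() returns enclosing amount = 79. outer() = 79.
Step 3: result = 79 + global amount (33) = 112

The answer is 112.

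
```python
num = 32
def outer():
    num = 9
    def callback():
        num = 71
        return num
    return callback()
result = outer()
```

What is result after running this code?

Step 1: Three scopes define num: global (32), outer (9), callback (71).
Step 2: callback() has its own local num = 71, which shadows both enclosing and global.
Step 3: result = 71 (local wins in LEGB)

The answer is 71.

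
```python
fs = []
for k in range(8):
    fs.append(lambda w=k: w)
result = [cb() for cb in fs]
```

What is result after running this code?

Step 1: Default arg w=k captures k at each iteration.
Step 2: Each lambda has its own default: 0, 1, ..., 7.
Step 3: result = [0, 1, 2, 3, 4, 5, 6, 7]

The answer is [0, 1, 2, 3, 4, 5, 6, 7].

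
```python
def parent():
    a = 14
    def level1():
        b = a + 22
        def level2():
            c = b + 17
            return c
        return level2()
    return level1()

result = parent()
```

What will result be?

Step 1: a = 14. b = a + 22 = 36.
Step 2: c = b + 17 = 36 + 17 = 53.
Step 3: result = 53

The answer is 53.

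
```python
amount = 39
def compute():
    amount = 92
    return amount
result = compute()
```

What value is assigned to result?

Step 1: Global amount = 39.
Step 2: compute() creates local amount = 92, shadowing the global.
Step 3: Returns local amount = 92. result = 92

The answer is 92.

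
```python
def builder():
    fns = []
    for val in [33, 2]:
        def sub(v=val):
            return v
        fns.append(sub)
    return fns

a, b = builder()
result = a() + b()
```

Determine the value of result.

Step 1: Default argument v=val captures val at each iteration.
Step 2: a() returns 33 (captured at first iteration), b() returns 2 (captured at second).
Step 3: result = 33 + 2 = 35

The answer is 35.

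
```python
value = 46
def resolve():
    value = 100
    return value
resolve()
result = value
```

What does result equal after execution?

Step 1: value = 46 globally.
Step 2: resolve() creates a LOCAL value = 100 (no global keyword!).
Step 3: The global value is unchanged. result = 46

The answer is 46.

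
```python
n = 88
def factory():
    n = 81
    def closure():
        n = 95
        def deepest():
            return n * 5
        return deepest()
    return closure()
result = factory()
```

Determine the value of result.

Step 1: deepest() looks up n through LEGB: not local, finds n = 95 in enclosing closure().
Step 2: Returns 95 * 5 = 475.
Step 3: result = 475

The answer is 475.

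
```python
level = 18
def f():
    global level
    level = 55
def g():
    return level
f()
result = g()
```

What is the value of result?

Step 1: level = 18.
Step 2: f() sets global level = 55.
Step 3: g() reads global level = 55. result = 55

The answer is 55.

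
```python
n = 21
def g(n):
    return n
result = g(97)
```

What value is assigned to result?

Step 1: Global n = 21.
Step 2: g(97) takes parameter n = 97, which shadows the global.
Step 3: result = 97

The answer is 97.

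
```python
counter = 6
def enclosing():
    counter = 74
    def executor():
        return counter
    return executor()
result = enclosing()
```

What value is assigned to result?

Step 1: counter = 6 globally, but enclosing() defines counter = 74 locally.
Step 2: executor() looks up counter. Not in local scope, so checks enclosing scope (enclosing) and finds counter = 74.
Step 3: result = 74

The answer is 74.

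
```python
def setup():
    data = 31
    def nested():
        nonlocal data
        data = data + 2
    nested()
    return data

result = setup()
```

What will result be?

Step 1: setup() sets data = 31.
Step 2: nested() uses nonlocal to modify data in setup's scope: data = 31 + 2 = 33.
Step 3: setup() returns the modified data = 33

The answer is 33.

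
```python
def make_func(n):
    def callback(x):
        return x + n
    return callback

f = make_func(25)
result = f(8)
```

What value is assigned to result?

Step 1: make_func(25) creates a closure that captures n = 25.
Step 2: f(8) calls the closure with x = 8, returning 8 + 25 = 33.
Step 3: result = 33

The answer is 33.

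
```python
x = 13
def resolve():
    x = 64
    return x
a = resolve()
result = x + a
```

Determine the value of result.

Step 1: Global x = 13. resolve() returns local x = 64.
Step 2: a = 64. Global x still = 13.
Step 3: result = 13 + 64 = 77

The answer is 77.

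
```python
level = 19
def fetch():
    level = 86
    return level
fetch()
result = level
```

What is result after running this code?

Step 1: Global level = 19.
Step 2: fetch() creates local level = 86 (shadow, not modification).
Step 3: After fetch() returns, global level is unchanged. result = 19

The answer is 19.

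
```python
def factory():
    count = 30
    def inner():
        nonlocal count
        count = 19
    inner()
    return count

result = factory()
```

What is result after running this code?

Step 1: factory() sets count = 30.
Step 2: inner() uses nonlocal to reassign count = 19.
Step 3: result = 19

The answer is 19.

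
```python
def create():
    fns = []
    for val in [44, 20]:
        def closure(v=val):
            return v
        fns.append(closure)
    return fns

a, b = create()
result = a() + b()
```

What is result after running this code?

Step 1: Default argument v=val captures val at each iteration.
Step 2: a() returns 44 (captured at first iteration), b() returns 20 (captured at second).
Step 3: result = 44 + 20 = 64

The answer is 64.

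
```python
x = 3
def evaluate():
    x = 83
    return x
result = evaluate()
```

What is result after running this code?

Step 1: Global x = 3.
Step 2: evaluate() creates local x = 83, shadowing the global.
Step 3: Returns local x = 83. result = 83

The answer is 83.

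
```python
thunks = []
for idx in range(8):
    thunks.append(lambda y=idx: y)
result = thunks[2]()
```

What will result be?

Step 1: Default argument y=idx captures idx's value at each iteration.
Step 2: thunks[2] captured y = 2 when idx was 2.
Step 3: result = 2

The answer is 2.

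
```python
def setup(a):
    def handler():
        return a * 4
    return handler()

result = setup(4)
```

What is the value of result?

Step 1: setup(4) binds parameter a = 4.
Step 2: handler() accesses a = 4 from enclosing scope.
Step 3: result = 4 * 4 = 16

The answer is 16.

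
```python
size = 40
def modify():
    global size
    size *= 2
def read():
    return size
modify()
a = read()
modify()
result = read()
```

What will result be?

Step 1: size = 40.
Step 2: First modify(): size = 40 * 2 = 80.
Step 3: Second modify(): size = 80 * 2 = 160.
Step 4: read() returns 160

The answer is 160.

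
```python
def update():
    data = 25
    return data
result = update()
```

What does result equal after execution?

Step 1: update() defines data = 25 in its local scope.
Step 2: return data finds the local variable data = 25.
Step 3: result = 25

The answer is 25.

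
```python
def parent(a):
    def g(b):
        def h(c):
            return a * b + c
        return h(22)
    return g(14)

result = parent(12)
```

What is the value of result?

Step 1: a = 12, b = 14, c = 22.
Step 2: h() computes a * b + c = 12 * 14 + 22 = 190.
Step 3: result = 190

The answer is 190.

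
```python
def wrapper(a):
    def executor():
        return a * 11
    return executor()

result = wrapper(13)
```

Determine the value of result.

Step 1: wrapper(13) binds parameter a = 13.
Step 2: executor() accesses a = 13 from enclosing scope.
Step 3: result = 13 * 11 = 143

The answer is 143.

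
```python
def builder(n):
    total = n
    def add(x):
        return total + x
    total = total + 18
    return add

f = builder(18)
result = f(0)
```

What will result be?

Step 1: builder(18) sets total = 18, then total = 18 + 18 = 36.
Step 2: Closures capture by reference, so add sees total = 36.
Step 3: f(0) returns 36 + 0 = 36

The answer is 36.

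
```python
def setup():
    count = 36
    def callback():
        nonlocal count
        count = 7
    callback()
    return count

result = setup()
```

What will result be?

Step 1: setup() sets count = 36.
Step 2: callback() uses nonlocal to reassign count = 7.
Step 3: result = 7

The answer is 7.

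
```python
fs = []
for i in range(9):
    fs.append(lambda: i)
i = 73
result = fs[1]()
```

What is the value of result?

Step 1: Lambdas capture the variable i by reference, not by value.
Step 2: After the loop, i is reassigned to 73.
Step 3: fs[1]() looks up the current i = 73. result = 73

The answer is 73.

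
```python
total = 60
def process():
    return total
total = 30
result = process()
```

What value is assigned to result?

Step 1: total is first set to 60, then reassigned to 30.
Step 2: process() is called after the reassignment, so it looks up the current global total = 30.
Step 3: result = 30

The answer is 30.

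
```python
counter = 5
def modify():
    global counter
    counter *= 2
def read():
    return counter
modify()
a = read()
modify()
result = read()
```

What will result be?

Step 1: counter = 5.
Step 2: First modify(): counter = 5 * 2 = 10.
Step 3: Second modify(): counter = 10 * 2 = 20.
Step 4: read() returns 20

The answer is 20.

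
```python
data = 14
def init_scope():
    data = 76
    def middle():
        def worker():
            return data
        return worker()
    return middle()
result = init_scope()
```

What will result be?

Step 1: init_scope() defines data = 76. middle() and worker() have no local data.
Step 2: worker() checks local (none), enclosing middle() (none), enclosing init_scope() and finds data = 76.
Step 3: result = 76

The answer is 76.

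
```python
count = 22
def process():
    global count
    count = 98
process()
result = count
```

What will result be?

Step 1: count = 22 globally.
Step 2: process() declares global count and sets it to 98.
Step 3: After process(), global count = 98. result = 98

The answer is 98.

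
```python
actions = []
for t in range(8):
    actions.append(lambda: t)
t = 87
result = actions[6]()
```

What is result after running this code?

Step 1: Lambdas capture the variable t by reference, not by value.
Step 2: After the loop, t is reassigned to 87.
Step 3: actions[6]() looks up the current t = 87. result = 87

The answer is 87.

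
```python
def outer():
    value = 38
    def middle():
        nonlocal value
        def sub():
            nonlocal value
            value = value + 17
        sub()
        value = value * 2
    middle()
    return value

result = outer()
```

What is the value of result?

Step 1: value = 38.
Step 2: sub() adds 17: value = 38 + 17 = 55.
Step 3: middle() doubles: value = 55 * 2 = 110.
Step 4: result = 110

The answer is 110.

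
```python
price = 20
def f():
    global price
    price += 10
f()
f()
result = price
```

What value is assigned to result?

Step 1: price = 20.
Step 2: First f(): price = 20 + 10 = 30.
Step 3: Second f(): price = 30 + 10 = 40. result = 40

The answer is 40.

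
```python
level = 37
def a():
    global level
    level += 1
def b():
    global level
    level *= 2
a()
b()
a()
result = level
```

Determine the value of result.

Step 1: level = 37.
Step 2: a(): level = 37 + 1 = 38.
Step 3: b(): level = 38 * 2 = 76.
Step 4: a(): level = 76 + 1 = 77

The answer is 77.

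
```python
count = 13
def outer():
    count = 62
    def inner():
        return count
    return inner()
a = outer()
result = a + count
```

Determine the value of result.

Step 1: outer() has local count = 62. inner() reads from enclosing.
Step 2: outer() returns 62. Global count = 13 unchanged.
Step 3: result = 62 + 13 = 75

The answer is 75.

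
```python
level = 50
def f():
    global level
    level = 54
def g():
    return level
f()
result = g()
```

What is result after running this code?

Step 1: level = 50.
Step 2: f() sets global level = 54.
Step 3: g() reads global level = 54. result = 54

The answer is 54.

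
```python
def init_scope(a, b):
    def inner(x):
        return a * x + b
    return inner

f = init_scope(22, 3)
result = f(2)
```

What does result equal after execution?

Step 1: init_scope(22, 3) captures a = 22, b = 3.
Step 2: f(2) computes 22 * 2 + 3 = 47.
Step 3: result = 47

The answer is 47.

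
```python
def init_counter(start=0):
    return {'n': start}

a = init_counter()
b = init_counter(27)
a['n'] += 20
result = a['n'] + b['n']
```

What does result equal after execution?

Step 1: init_counter() returns a new dict each call (immutable default 0).
Step 2: a = {'n': 0}, b = {'n': 27}.
Step 3: a['n'] += 20 = 20. result = 20 + 27 = 47

The answer is 47.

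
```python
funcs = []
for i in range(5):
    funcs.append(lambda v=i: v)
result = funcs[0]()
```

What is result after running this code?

Step 1: Default argument v=i captures i's value at each iteration.
Step 2: funcs[0] captured v = 0 when i was 0.
Step 3: result = 0

The answer is 0.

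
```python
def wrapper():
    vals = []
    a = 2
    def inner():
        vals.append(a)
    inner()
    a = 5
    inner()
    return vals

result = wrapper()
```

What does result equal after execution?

Step 1: a = 2. inner() appends current a to vals.
Step 2: First inner(): appends 2. Then a = 5.
Step 3: Second inner(): appends 5 (closure sees updated a). result = [2, 5]

The answer is [2, 5].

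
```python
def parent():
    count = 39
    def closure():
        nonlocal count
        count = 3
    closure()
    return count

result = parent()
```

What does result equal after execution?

Step 1: parent() sets count = 39.
Step 2: closure() uses nonlocal to reassign count = 3.
Step 3: result = 3

The answer is 3.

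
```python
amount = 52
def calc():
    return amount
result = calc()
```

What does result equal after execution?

Step 1: amount = 52 is defined in the global scope.
Step 2: calc() looks up amount. No local amount exists, so Python checks the global scope via LEGB rule and finds amount = 52.
Step 3: result = 52

The answer is 52.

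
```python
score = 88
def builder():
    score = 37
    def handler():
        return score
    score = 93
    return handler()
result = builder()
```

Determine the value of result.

Step 1: builder() sets score = 37, then later score = 93.
Step 2: handler() is called after score is reassigned to 93. Closures capture variables by reference, not by value.
Step 3: result = 93

The answer is 93.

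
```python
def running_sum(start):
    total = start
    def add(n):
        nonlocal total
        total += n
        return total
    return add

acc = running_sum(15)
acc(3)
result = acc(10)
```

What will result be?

Step 1: running_sum(15) creates closure with total = 15.
Step 2: First acc(3): total = 15 + 3 = 18.
Step 3: Second acc(10): total = 18 + 10 = 28. result = 28

The answer is 28.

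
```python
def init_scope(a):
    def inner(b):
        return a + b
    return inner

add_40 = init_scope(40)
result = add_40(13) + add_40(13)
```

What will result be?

Step 1: add_40 captures a = 40.
Step 2: add_40(13) = 40 + 13 = 53, called twice.
Step 3: result = 53 + 53 = 106

The answer is 106.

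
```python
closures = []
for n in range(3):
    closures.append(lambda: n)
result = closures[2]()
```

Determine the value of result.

Step 1: The loop creates 3 lambdas, all referencing the same variable n.
Step 2: After the loop, n = 2 (final value).
Step 3: closures[2]() looks up n at call time and finds 2. This is the late binding gotcha. result = 2

The answer is 2.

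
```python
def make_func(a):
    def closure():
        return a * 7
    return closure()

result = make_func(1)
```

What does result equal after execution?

Step 1: make_func(1) binds parameter a = 1.
Step 2: closure() accesses a = 1 from enclosing scope.
Step 3: result = 1 * 7 = 7

The answer is 7.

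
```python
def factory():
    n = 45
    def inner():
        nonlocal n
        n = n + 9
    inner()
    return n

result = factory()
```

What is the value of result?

Step 1: factory() sets n = 45.
Step 2: inner() uses nonlocal to modify n in factory's scope: n = 45 + 9 = 54.
Step 3: factory() returns the modified n = 54

The answer is 54.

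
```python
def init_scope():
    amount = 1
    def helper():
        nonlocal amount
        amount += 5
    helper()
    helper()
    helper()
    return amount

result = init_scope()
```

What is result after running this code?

Step 1: amount starts at 1.
Step 2: helper() is called 3 times, each adding 5.
Step 3: amount = 1 + 5 * 3 = 16

The answer is 16.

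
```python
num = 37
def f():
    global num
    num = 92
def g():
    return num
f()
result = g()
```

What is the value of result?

Step 1: num = 37.
Step 2: f() sets global num = 92.
Step 3: g() reads global num = 92. result = 92

The answer is 92.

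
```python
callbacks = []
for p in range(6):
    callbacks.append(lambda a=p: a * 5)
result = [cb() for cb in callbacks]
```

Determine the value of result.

Step 1: Default arg a=p captures p at each iteration.
Step 2: callbacks[k] has a defaulting to k, returns k * 5.
Step 3: result = [0, 5, 10, 15, 20, 25]

The answer is [0, 5, 10, 15, 20, 25].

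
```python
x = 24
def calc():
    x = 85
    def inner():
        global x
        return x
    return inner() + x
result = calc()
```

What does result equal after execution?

Step 1: Global x = 24. calc() shadows with local x = 85.
Step 2: inner() uses global keyword, so inner() returns global x = 24.
Step 3: calc() returns 24 + 85 = 109

The answer is 109.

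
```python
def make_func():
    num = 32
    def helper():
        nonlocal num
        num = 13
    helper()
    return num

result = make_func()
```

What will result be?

Step 1: make_func() sets num = 32.
Step 2: helper() uses nonlocal to reassign num = 13.
Step 3: result = 13

The answer is 13.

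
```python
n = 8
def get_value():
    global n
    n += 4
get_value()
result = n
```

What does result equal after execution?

Step 1: n = 8 globally.
Step 2: get_value() modifies global n: n += 4 = 12.
Step 3: result = 12

The answer is 12.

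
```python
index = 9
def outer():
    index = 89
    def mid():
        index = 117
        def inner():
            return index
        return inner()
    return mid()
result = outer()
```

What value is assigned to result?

Step 1: Three levels of shadowing: global 9, outer 89, mid 117.
Step 2: inner() finds index = 117 in enclosing mid() scope.
Step 3: result = 117

The answer is 117.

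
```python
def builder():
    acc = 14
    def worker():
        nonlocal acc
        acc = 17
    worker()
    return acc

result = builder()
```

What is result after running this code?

Step 1: builder() sets acc = 14.
Step 2: worker() uses nonlocal to reassign acc = 17.
Step 3: result = 17

The answer is 17.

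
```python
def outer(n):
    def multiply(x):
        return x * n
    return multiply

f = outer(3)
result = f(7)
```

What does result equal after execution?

Step 1: outer(3) returns multiply closure with n = 3.
Step 2: f(7) computes 7 * 3 = 21.
Step 3: result = 21

The answer is 21.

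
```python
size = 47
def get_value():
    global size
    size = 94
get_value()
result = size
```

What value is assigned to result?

Step 1: size = 47 globally.
Step 2: get_value() declares global size and sets it to 94.
Step 3: After get_value(), global size = 94. result = 94

The answer is 94.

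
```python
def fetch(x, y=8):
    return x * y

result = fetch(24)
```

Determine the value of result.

Step 1: fetch(24) uses default y = 8.
Step 2: Returns 24 * 8 = 192.
Step 3: result = 192

The answer is 192.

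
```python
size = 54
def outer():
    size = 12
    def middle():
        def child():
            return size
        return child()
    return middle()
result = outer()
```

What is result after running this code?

Step 1: outer() defines size = 12. middle() and child() have no local size.
Step 2: child() checks local (none), enclosing middle() (none), enclosing outer() and finds size = 12.
Step 3: result = 12

The answer is 12.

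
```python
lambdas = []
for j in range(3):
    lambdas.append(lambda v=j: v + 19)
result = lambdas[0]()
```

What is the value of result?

Step 1: Default argument v=j captures j's value at definition time.
Step 2: lambdas[0] was defined when j = 0, so v defaults to 0.
Step 3: result = 0 + 19 = 19 (default arg fixes the late binding issue)

The answer is 19.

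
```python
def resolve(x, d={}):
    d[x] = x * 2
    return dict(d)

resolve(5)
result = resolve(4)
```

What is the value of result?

Step 1: Mutable default dict is shared across calls.
Step 2: First call adds 5: 10. Second call adds 4: 8.
Step 3: result = {5: 10, 4: 8}

The answer is {5: 10, 4: 8}.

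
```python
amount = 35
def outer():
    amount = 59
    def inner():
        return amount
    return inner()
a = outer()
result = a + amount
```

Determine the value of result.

Step 1: outer() has local amount = 59. inner() reads from enclosing.
Step 2: outer() returns 59. Global amount = 35 unchanged.
Step 3: result = 59 + 35 = 94

The answer is 94.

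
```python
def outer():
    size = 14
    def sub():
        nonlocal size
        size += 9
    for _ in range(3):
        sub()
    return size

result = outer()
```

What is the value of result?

Step 1: size = 14.
Step 2: sub() is called 3 times in a loop, each adding 9 via nonlocal.
Step 3: size = 14 + 9 * 3 = 41

The answer is 41.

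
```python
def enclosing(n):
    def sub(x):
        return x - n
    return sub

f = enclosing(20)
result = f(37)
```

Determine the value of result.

Step 1: enclosing(20) creates a closure capturing n = 20.
Step 2: f(37) computes 37 - 20 = 17.
Step 3: result = 17

The answer is 17.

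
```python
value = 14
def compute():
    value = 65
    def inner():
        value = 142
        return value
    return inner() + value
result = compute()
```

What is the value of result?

Step 1: compute() has local value = 65. inner() has local value = 142.
Step 2: inner() returns its local value = 142.
Step 3: compute() returns 142 + its own value (65) = 207

The answer is 207.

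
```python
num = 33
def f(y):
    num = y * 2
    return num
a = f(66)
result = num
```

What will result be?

Step 1: Global num = 33.
Step 2: f(66) creates local num = 66 * 2 = 132.
Step 3: Global num unchanged because no global keyword. result = 33

The answer is 33.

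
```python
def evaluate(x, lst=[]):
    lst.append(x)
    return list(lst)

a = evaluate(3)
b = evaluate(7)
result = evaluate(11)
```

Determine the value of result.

Step 1: Default list is shared. list() creates copies for return values.
Step 2: Internal list grows: [3] -> [3, 7] -> [3, 7, 11].
Step 3: result = [3, 7, 11]

The answer is [3, 7, 11].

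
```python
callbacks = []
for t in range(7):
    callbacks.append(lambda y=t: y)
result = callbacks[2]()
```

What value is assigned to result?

Step 1: Default argument y=t captures t's value at each iteration.
Step 2: callbacks[2] captured y = 2 when t was 2.
Step 3: result = 2

The answer is 2.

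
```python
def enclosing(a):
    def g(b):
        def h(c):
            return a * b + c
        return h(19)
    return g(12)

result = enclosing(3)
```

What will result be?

Step 1: a = 3, b = 12, c = 19.
Step 2: h() computes a * b + c = 3 * 12 + 19 = 55.
Step 3: result = 55

The answer is 55.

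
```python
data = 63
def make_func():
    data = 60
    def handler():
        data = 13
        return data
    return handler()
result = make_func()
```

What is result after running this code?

Step 1: Three scopes define data: global (63), make_func (60), handler (13).
Step 2: handler() has its own local data = 13, which shadows both enclosing and global.
Step 3: result = 13 (local wins in LEGB)

The answer is 13.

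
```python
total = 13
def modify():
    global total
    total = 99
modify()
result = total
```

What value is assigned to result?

Step 1: total = 13 globally.
Step 2: modify() declares global total and sets it to 99.
Step 3: After modify(), global total = 99. result = 99

The answer is 99.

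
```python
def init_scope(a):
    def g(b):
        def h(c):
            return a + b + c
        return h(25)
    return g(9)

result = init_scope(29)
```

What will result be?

Step 1: a = 29, b = 9, c = 25 across three nested scopes.
Step 2: h() accesses all three via LEGB rule.
Step 3: result = 29 + 9 + 25 = 63

The answer is 63.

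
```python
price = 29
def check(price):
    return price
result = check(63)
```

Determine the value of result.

Step 1: Global price = 29.
Step 2: check(63) takes parameter price = 63, which shadows the global.
Step 3: result = 63

The answer is 63.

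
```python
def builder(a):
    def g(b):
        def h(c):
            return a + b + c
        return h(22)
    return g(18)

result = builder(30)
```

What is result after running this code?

Step 1: a = 30, b = 18, c = 22 across three nested scopes.
Step 2: h() accesses all three via LEGB rule.
Step 3: result = 30 + 18 + 22 = 70

The answer is 70.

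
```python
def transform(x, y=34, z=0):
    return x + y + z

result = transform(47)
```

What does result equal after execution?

Step 1: transform(47) uses defaults y = 34, z = 0.
Step 2: Returns 47 + 34 + 0 = 81.
Step 3: result = 81

The answer is 81.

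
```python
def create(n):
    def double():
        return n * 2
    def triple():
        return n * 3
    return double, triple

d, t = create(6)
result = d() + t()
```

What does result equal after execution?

Step 1: Both closures capture the same n = 6.
Step 2: d() = 6 * 2 = 12, t() = 6 * 3 = 18.
Step 3: result = 12 + 18 = 30

The answer is 30.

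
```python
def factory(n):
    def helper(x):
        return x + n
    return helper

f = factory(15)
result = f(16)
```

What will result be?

Step 1: factory(15) creates a closure that captures n = 15.
Step 2: f(16) calls the closure with x = 16, returning 16 + 15 = 31.
Step 3: result = 31

The answer is 31.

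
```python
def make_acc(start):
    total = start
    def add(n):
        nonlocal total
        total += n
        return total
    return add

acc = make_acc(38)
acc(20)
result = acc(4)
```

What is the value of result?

Step 1: make_acc(38) creates closure with total = 38.
Step 2: First acc(20): total = 38 + 20 = 58.
Step 3: Second acc(4): total = 58 + 4 = 62. result = 62

The answer is 62.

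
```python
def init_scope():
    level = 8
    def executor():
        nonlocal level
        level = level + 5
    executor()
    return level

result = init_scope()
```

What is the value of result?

Step 1: init_scope() sets level = 8.
Step 2: executor() uses nonlocal to modify level in init_scope's scope: level = 8 + 5 = 13.
Step 3: init_scope() returns the modified level = 13

The answer is 13.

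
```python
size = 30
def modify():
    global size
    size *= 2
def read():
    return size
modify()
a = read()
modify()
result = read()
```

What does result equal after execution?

Step 1: size = 30.
Step 2: First modify(): size = 30 * 2 = 60.
Step 3: Second modify(): size = 60 * 2 = 120.
Step 4: read() returns 120

The answer is 120.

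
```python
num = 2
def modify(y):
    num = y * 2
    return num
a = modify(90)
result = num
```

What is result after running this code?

Step 1: Global num = 2.
Step 2: modify(90) creates local num = 90 * 2 = 180.
Step 3: Global num unchanged because no global keyword. result = 2

The answer is 2.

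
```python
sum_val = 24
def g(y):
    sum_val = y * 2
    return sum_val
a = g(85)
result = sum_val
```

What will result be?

Step 1: Global sum_val = 24.
Step 2: g(85) creates local sum_val = 85 * 2 = 170.
Step 3: Global sum_val unchanged because no global keyword. result = 24

The answer is 24.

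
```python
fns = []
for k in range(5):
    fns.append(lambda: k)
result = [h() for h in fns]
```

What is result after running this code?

Step 1: All 5 lambdas share the same variable k.
Step 2: After the loop, k = 4.
Step 3: Each call returns 4. result = [4, 4, 4, 4, 4]

The answer is [4, 4, 4, 4, 4].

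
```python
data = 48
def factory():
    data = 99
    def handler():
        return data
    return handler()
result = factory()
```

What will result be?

Step 1: data = 48 globally, but factory() defines data = 99 locally.
Step 2: handler() looks up data. Not in local scope, so checks enclosing scope (factory) and finds data = 99.
Step 3: result = 99

The answer is 99.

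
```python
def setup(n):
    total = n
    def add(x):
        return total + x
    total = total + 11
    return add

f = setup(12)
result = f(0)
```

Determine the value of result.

Step 1: setup(12) sets total = 12, then total = 12 + 11 = 23.
Step 2: Closures capture by reference, so add sees total = 23.
Step 3: f(0) returns 23 + 0 = 23

The answer is 23.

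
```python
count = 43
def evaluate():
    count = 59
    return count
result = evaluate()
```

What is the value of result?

Step 1: Global count = 43.
Step 2: evaluate() creates local count = 59, shadowing the global.
Step 3: Returns local count = 59. result = 59

The answer is 59.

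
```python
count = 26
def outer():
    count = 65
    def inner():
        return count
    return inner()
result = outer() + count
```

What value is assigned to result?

Step 1: Global count = 26. outer() shadows with count = 65.
Step 2: inner() returns enclosing count = 65. outer() = 65.
Step 3: result = 65 + global count (26) = 91

The answer is 91.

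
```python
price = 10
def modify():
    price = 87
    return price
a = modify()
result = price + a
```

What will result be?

Step 1: Global price = 10. modify() returns local price = 87.
Step 2: a = 87. Global price still = 10.
Step 3: result = 10 + 87 = 97

The answer is 97.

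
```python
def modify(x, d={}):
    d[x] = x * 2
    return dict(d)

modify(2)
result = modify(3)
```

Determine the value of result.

Step 1: Mutable default dict is shared across calls.
Step 2: First call adds 2: 4. Second call adds 3: 6.
Step 3: result = {2: 4, 3: 6}

The answer is {2: 4, 3: 6}.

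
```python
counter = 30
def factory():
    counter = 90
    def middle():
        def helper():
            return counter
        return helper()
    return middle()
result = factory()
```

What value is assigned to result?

Step 1: factory() defines counter = 90. middle() and helper() have no local counter.
Step 2: helper() checks local (none), enclosing middle() (none), enclosing factory() and finds counter = 90.
Step 3: result = 90

The answer is 90.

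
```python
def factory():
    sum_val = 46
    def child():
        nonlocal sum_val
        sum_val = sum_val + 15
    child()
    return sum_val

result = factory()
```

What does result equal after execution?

Step 1: factory() sets sum_val = 46.
Step 2: child() uses nonlocal to modify sum_val in factory's scope: sum_val = 46 + 15 = 61.
Step 3: factory() returns the modified sum_val = 61

The answer is 61.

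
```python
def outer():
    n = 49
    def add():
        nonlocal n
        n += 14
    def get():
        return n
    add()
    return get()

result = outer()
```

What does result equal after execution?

Step 1: n = 49. add() modifies it via nonlocal, get() reads it.
Step 2: add() makes n = 49 + 14 = 63.
Step 3: get() returns 63. result = 63

The answer is 63.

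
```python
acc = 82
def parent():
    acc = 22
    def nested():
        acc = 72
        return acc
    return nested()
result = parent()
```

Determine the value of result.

Step 1: Three scopes define acc: global (82), parent (22), nested (72).
Step 2: nested() has its own local acc = 72, which shadows both enclosing and global.
Step 3: result = 72 (local wins in LEGB)

The answer is 72.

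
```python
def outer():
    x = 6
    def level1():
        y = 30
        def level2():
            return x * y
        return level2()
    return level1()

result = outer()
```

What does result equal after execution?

Step 1: x = 6 in outer. y = 30 in level1.
Step 2: level2() reads x = 6 and y = 30 from enclosing scopes.
Step 3: result = 6 * 30 = 180

The answer is 180.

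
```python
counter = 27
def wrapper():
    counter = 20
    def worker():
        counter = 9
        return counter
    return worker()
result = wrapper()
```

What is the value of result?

Step 1: Three scopes define counter: global (27), wrapper (20), worker (9).
Step 2: worker() has its own local counter = 9, which shadows both enclosing and global.
Step 3: result = 9 (local wins in LEGB)

The answer is 9.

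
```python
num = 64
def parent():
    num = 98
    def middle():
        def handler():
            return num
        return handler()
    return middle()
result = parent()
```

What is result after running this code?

Step 1: parent() defines num = 98. middle() and handler() have no local num.
Step 2: handler() checks local (none), enclosing middle() (none), enclosing parent() and finds num = 98.
Step 3: result = 98

The answer is 98.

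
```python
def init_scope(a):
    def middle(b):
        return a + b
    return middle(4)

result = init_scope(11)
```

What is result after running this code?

Step 1: init_scope(11) passes a = 11.
Step 2: middle(4) has b = 4, reads a = 11 from enclosing.
Step 3: result = 11 + 4 = 15

The answer is 15.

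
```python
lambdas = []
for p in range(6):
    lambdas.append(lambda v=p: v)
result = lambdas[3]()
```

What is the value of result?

Step 1: Default argument v=p captures p's value at each iteration.
Step 2: lambdas[3] captured v = 3 when p was 3.
Step 3: result = 3

The answer is 3.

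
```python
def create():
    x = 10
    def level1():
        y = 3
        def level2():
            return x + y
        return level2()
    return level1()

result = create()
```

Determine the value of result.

Step 1: x = 10 in create. y = 3 in level1.
Step 2: level2() reads x = 10 and y = 3 from enclosing scopes.
Step 3: result = 10 + 3 = 13

The answer is 13.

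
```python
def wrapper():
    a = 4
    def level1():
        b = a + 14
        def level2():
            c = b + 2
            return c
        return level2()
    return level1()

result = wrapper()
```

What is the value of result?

Step 1: a = 4. b = a + 14 = 18.
Step 2: c = b + 2 = 18 + 2 = 20.
Step 3: result = 20

The answer is 20.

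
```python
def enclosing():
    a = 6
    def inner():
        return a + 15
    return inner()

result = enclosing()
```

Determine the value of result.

Step 1: enclosing() defines a = 6.
Step 2: inner() reads a = 6 from enclosing scope, returns 6 + 15 = 21.
Step 3: result = 21

The answer is 21.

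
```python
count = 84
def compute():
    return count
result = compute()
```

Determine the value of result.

Step 1: count = 84 is defined in the global scope.
Step 2: compute() looks up count. No local count exists, so Python checks the global scope via LEGB rule and finds count = 84.
Step 3: result = 84

The answer is 84.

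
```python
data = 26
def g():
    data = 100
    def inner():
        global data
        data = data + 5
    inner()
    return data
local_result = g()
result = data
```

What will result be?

Step 1: Global data = 26. g() creates local data = 100.
Step 2: inner() declares global data and adds 5: global data = 26 + 5 = 31.
Step 3: g() returns its local data = 100 (unaffected by inner).
Step 4: result = global data = 31

The answer is 31.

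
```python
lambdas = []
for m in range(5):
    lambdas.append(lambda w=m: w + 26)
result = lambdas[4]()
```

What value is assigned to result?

Step 1: Default argument w=m captures m's value at definition time.
Step 2: lambdas[4] was defined when m = 4, so w defaults to 4.
Step 3: result = 4 + 26 = 30 (default arg fixes the late binding issue)

The answer is 30.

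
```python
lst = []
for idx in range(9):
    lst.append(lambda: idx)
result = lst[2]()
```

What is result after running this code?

Step 1: The loop creates 9 lambdas, all referencing the same variable idx.
Step 2: After the loop, idx = 8 (final value).
Step 3: lst[2]() looks up idx at call time and finds 8. This is the late binding gotcha. result = 8

The answer is 8.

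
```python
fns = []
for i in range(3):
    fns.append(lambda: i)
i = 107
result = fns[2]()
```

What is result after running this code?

Step 1: Lambdas capture the variable i by reference, not by value.
Step 2: After the loop, i is reassigned to 107.
Step 3: fns[2]() looks up the current i = 107. result = 107

The answer is 107.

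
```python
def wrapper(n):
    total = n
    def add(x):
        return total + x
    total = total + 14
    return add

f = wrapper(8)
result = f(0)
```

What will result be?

Step 1: wrapper(8) sets total = 8, then total = 8 + 14 = 22.
Step 2: Closures capture by reference, so add sees total = 22.
Step 3: f(0) returns 22 + 0 = 22

The answer is 22.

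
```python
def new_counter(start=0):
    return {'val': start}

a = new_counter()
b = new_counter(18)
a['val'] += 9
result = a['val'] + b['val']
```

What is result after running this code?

Step 1: new_counter() returns a new dict each call (immutable default 0).
Step 2: a = {'val': 0}, b = {'val': 18}.
Step 3: a['val'] += 9 = 9. result = 9 + 18 = 27

The answer is 27.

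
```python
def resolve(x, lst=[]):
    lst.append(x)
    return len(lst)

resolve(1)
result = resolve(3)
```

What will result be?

Step 1: Mutable default list persists between calls.
Step 2: First call: lst = [1], len = 1. Second call: lst = [1, 3], len = 2.
Step 3: result = 2

The answer is 2.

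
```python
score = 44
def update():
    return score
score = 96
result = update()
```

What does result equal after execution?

Step 1: score is first set to 44, then reassigned to 96.
Step 2: update() is called after the reassignment, so it looks up the current global score = 96.
Step 3: result = 96

The answer is 96.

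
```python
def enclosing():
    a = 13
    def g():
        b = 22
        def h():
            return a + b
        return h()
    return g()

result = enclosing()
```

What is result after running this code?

Step 1: enclosing() defines a = 13. g() defines b = 22.
Step 2: h() accesses both from enclosing scopes: a = 13, b = 22.
Step 3: result = 13 + 22 = 35

The answer is 35.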